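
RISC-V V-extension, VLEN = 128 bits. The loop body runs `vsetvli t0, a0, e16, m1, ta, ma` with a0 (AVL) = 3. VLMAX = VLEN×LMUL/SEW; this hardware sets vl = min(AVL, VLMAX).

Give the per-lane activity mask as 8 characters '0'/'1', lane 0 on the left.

predicate = 11100000

lanes per group: 128·1/16 = 8
vl ← min(3, 8) = 3
bits (lane 0 leftmost): 11100000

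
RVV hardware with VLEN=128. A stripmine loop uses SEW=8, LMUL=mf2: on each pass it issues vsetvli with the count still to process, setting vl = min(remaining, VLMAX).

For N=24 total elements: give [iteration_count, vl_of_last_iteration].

[iterations, last_vl] = [3, 8]

VLMAX = VLEN×LMUL/SEW = 128×1/2/8 = 8
N=24: ⌈24/8⌉ = 3 iters; last vl = 24 − 2×8 = 8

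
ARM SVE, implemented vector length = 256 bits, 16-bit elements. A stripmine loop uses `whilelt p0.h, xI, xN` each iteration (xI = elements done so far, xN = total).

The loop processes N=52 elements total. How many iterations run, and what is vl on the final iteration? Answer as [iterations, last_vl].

[iterations, last_vl] = [4, 4]

lane count: 256 div 16 = 16
N=52: ⌈52/16⌉ = 4 iters; last vl = 52 − 3×16 = 4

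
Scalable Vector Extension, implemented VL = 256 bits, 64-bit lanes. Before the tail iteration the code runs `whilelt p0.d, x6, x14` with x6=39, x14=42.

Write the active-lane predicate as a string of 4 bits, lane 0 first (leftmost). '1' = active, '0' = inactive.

predicate = 1110

lane count: 256 div 64 = 4
active while 39+j < 42, i.e. j ∈ [0,3) capped at 4 ⇒ 3
bits (lane 0 leftmost): 1110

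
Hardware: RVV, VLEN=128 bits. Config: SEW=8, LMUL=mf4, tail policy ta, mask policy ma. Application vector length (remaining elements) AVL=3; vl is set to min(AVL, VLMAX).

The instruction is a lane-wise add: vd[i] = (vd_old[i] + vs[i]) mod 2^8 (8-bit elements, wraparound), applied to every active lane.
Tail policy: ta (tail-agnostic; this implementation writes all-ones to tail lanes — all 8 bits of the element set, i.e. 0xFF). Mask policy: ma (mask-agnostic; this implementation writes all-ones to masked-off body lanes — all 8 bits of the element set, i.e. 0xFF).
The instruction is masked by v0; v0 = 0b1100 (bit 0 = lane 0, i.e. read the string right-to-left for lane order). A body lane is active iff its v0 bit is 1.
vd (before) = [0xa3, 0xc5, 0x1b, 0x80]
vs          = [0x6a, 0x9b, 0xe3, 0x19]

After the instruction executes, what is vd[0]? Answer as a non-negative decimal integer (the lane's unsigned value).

vd[0] = 255

lanes per group: 128·1/4/8 = 4
AVL=3 ≤ VLMAX=4, so vl = 3
vd[0] mask-off/ones -> 0xff
vd[1] mask-off/ones -> 0xff
vd[2] add(0x1b,0xe3) -> 0xfe
vd[3] tail/ones -> 0xff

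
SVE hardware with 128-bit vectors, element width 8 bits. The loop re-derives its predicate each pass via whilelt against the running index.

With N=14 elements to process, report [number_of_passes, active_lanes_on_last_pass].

[iterations, last_vl] = [1, 14]

lane count: 128 div 8 = 16
14 elements at 16/iter → 1 passes, remainder 14 on the last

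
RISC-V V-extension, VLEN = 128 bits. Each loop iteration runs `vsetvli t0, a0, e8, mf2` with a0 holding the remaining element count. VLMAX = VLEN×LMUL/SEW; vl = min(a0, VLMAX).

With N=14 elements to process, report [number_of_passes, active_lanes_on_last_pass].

lanes per group: 128·1/2/8 = 8
14 elements at 8/iter → 2 passes, remainder 6 on the last

[iterations, last_vl] = [2, 6]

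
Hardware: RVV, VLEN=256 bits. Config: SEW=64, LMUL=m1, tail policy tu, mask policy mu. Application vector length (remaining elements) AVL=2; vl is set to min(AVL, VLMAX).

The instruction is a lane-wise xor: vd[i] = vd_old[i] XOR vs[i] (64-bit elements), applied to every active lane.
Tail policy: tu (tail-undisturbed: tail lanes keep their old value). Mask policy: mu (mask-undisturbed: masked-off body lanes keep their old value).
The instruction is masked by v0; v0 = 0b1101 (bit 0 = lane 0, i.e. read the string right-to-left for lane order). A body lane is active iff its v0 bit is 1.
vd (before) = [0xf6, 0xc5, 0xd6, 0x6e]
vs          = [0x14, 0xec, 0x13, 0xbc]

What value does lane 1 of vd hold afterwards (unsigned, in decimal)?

vd[1] = 197

VLMAX = (256 × 1) / 64 = 4 lanes
AVL=2 ≤ VLMAX=4, so vl = 2
  i=0: xor(0xf6,0x14) → 226
  i=1: mask-off/keep → 197
  i=2: tail/keep → 214
  i=3: tail/keep → 110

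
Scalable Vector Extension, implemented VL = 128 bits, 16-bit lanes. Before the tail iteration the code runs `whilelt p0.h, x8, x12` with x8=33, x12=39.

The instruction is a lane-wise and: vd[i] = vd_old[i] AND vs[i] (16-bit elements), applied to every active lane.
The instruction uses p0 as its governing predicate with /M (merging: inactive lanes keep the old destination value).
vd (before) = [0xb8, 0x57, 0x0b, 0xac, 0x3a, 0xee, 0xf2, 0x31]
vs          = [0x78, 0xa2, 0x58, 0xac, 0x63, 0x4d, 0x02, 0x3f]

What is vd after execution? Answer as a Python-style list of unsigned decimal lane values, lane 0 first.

vd = [56, 2, 8, 172, 34, 76, 242, 49]

128-bit reg / 16-bit elem → 8 lanes
active while 33+j < 39, i.e. j ∈ [0,6) capped at 8 ⇒ 6
[0] and(0xb8,0x78) = 0x38
[1] and(0x57,0xa2) = 0x02
[2] and(0x0b,0x58) = 0x08
[3] and(0xac,0xac) = 0xac
[4] and(0x3a,0x63) = 0x22
[5] and(0xee,0x4d) = 0x4c
[6] tail/keep = 0xf2
[7] tail/keep = 0x31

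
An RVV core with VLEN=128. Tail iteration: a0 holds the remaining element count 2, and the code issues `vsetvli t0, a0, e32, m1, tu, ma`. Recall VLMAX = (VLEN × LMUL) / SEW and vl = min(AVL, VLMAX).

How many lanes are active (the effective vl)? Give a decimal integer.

VLMAX = (128 × 1) / 32 = 4 lanes
vl ← min(2, 4) = 2

vl = 2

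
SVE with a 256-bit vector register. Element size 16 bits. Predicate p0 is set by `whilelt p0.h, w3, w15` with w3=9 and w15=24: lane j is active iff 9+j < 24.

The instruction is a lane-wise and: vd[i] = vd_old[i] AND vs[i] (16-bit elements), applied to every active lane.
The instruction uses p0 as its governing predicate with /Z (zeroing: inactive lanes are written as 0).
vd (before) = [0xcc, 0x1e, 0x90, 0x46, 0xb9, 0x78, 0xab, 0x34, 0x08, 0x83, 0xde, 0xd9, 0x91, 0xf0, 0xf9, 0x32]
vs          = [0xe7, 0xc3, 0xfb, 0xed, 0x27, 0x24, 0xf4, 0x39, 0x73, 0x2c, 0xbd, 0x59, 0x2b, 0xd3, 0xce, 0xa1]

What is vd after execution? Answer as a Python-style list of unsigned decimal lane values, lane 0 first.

256-bit reg / 16-bit elem → 16 lanes
whilelt: lane j active iff 9+j < 24 → j < 15 → 15 active
lane  0: and(0xcc,0xe7) ⇒ 0xc4
lane  1: and(0x1e,0xc3) ⇒ 0x02
lane  2: and(0x90,0xfb) ⇒ 0x90
lane  3: and(0x46,0xed) ⇒ 0x44
lane  4: and(0xb9,0x27) ⇒ 0x21
lane  5: and(0x78,0x24) ⇒ 0x20
lane  6: and(0xab,0xf4) ⇒ 0xa0
lane  7: and(0x34,0x39) ⇒ 0x30
lane  8: and(0x08,0x73) ⇒ 0x00
lane  9: and(0x83,0x2c) ⇒ 0x00
lane 10: and(0xde,0xbd) ⇒ 0x9c
lane 11: and(0xd9,0x59) ⇒ 0x59
lane 12: and(0x91,0x2b) ⇒ 0x01
lane 13: and(0xf0,0xd3) ⇒ 0xd0
lane 14: and(0xf9,0xce) ⇒ 0xc8
lane 15: tail/zero ⇒ 0x00

vd = [196, 2, 144, 68, 33, 32, 160, 48, 0, 0, 156, 89, 1, 208, 200, 0]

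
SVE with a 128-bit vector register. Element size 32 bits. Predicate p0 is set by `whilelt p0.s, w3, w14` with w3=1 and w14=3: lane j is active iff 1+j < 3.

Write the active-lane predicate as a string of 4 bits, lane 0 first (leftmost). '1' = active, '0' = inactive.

predicate = 1100

register lanes = 128/32 = 4
p0[j] = (1+j < 3); true for j=0..1 → 2 lanes set
bits (lane 0 leftmost): 1100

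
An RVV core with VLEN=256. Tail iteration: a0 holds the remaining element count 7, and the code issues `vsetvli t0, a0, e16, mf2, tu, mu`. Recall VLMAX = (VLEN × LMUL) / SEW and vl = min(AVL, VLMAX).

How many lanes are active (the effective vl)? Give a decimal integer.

vl = 7

VLMAX = VLEN×LMUL/SEW = 256×1/2/16 = 8
vl ← min(7, 8) = 7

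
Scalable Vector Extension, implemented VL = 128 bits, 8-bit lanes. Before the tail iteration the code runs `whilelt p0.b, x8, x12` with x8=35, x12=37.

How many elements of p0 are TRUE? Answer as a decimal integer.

register lanes = 128/8 = 16
p0[j] = (35+j < 37); true for j=0..1 → 2 lanes set

vl = 2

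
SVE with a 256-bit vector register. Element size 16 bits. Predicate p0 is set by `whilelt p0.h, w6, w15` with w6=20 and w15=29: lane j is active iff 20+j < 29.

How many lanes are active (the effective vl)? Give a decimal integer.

256-bit reg / 16-bit elem → 16 lanes
active while 20+j < 29, i.e. j ∈ [0,9) capped at 16 ⇒ 9

vl = 9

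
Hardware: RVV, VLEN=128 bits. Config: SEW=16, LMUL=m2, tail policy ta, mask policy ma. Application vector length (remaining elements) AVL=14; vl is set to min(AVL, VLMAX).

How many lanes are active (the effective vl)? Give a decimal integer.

VLMAX = (128 × 2) / 16 = 16 lanes
vl ← min(14, 16) = 14

vl = 14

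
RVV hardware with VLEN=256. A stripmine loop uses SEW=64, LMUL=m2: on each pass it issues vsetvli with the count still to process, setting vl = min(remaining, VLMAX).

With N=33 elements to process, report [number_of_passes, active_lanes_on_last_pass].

VLMAX = VLEN×LMUL/SEW = 256×2/64 = 8
N=33: ⌈33/8⌉ = 5 iters; last vl = 33 − 4×8 = 1

[iterations, last_vl] = [5, 1]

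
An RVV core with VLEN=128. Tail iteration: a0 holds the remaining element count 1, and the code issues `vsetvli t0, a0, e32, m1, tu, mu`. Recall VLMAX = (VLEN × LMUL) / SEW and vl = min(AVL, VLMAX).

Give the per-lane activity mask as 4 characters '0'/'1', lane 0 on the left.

predicate = 1000

VLMAX = VLEN×LMUL/SEW = 128×1/32 = 4
vl ← min(1, 4) = 1
bits (lane 0 leftmost): 1000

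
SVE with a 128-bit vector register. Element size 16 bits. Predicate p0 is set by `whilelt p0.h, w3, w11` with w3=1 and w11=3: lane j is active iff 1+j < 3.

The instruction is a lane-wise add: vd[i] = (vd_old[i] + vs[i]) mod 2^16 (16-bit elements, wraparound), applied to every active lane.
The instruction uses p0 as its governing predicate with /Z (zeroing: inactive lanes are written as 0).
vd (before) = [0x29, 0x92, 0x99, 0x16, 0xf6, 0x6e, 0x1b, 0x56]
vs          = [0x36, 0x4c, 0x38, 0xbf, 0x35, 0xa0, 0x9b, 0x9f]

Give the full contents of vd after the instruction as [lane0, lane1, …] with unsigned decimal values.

lane count: 128 div 16 = 8
p0[j] = (1+j < 3); true for j=0..1 → 2 lanes set
vd[0] add(0x29,0x36) -> 0x5f
vd[1] add(0x92,0x4c) -> 0xde
vd[2] tail/zero -> 0x00
vd[3] tail/zero -> 0x00
vd[4] tail/zero -> 0x00
vd[5] tail/zero -> 0x00
vd[6] tail/zero -> 0x00
vd[7] tail/zero -> 0x00

vd = [95, 222, 0, 0, 0, 0, 0, 0]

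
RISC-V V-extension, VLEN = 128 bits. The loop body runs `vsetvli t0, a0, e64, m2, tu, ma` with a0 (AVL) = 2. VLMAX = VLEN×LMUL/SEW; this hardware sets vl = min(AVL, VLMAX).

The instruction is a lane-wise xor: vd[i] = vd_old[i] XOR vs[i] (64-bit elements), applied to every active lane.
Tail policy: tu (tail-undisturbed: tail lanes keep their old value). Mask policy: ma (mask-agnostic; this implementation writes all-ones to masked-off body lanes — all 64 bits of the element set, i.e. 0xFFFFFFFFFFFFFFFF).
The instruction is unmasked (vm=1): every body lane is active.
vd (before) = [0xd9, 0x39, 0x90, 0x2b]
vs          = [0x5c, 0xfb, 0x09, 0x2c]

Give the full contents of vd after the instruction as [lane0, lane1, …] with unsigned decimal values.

lanes per group: 128·2/64 = 4
vl ← min(2, 4) = 2
[0] xor(0xd9,0x5c) = 0x85
[1] xor(0x39,0xfb) = 0xc2
[2] tail/keep = 0x90
[3] tail/keep = 0x2b

vd = [133, 194, 144, 43]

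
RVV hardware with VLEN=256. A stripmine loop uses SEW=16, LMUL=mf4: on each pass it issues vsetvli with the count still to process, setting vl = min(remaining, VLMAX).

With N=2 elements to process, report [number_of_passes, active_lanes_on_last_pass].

VLMAX = VLEN×LMUL/SEW = 256×1/4/16 = 4
iterations = ceil(2/4) = 1; final-pass vl = 2

[iterations, last_vl] = [1, 2]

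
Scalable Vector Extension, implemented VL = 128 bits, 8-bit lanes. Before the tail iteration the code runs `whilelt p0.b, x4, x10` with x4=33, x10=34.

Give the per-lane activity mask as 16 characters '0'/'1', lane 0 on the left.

register lanes = 128/8 = 16
p0[j] = (33+j < 34); true for j=0..0 → 1 lanes set
bits (lane 0 leftmost): 1000000000000000

predicate = 1000000000000000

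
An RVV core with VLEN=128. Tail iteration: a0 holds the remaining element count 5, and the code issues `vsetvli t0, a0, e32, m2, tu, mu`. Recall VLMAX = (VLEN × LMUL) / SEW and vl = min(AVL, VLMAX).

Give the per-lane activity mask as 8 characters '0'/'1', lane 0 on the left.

predicate = 11111000

lanes per group: 128·2/32 = 8
vl ← min(5, 8) = 5
bits (lane 0 leftmost): 11111000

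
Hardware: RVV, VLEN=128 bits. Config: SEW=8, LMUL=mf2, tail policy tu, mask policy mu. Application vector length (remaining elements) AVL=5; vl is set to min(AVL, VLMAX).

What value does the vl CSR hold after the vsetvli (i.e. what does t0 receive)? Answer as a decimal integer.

vl = 5

VLMAX = VLEN×LMUL/SEW = 128×1/2/8 = 8
vl = min(AVL, VLMAX) = min(5, 8) = 5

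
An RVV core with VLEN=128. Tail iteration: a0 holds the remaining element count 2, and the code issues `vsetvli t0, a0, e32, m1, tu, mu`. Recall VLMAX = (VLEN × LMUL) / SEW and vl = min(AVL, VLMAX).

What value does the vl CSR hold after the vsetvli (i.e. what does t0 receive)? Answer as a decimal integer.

vl = 2

lanes per group: 128·1/32 = 4
vl = min(AVL, VLMAX) = min(2, 4) = 2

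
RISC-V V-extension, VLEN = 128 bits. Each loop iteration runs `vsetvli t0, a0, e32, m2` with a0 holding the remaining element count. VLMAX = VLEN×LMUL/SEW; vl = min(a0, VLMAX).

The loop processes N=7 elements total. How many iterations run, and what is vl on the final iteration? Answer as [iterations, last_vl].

[iterations, last_vl] = [1, 7]

lanes per group: 128·2/32 = 8
7 elements at 8/iter → 1 passes, remainder 7 on the last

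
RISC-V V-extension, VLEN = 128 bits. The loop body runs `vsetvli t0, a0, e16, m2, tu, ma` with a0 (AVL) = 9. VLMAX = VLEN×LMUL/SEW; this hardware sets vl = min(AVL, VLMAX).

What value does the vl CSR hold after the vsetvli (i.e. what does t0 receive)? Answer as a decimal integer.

VLMAX = VLEN×LMUL/SEW = 128×2/16 = 16
vl ← min(9, 16) = 9

vl = 9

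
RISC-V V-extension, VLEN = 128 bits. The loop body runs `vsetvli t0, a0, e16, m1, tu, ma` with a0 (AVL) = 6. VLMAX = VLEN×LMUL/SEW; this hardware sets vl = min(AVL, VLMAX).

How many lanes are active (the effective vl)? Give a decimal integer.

VLMAX = (128 × 1) / 16 = 8 lanes
vl ← min(6, 8) = 6

vl = 6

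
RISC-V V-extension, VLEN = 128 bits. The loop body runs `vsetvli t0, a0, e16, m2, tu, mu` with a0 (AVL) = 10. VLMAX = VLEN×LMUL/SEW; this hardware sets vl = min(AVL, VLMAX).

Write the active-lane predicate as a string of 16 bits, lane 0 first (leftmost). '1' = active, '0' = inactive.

lanes per group: 128·2/16 = 16
vl = min(AVL, VLMAX) = min(10, 16) = 10
bits (lane 0 leftmost): 1111111111000000

predicate = 1111111111000000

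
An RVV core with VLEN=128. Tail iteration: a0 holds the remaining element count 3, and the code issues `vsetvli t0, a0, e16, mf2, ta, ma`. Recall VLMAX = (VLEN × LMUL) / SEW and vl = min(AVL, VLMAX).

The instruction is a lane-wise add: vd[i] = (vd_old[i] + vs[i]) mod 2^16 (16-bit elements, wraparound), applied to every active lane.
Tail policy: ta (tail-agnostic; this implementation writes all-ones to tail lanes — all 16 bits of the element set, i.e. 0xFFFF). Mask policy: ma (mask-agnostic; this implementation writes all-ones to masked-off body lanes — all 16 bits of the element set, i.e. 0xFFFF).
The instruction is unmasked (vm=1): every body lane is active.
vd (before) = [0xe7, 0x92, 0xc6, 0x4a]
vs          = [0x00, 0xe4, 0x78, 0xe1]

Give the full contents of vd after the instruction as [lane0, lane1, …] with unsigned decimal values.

VLMAX = VLEN×LMUL/SEW = 128×1/2/16 = 4
vl ← min(3, 4) = 3
vd[0] add(0xe7,0x00) -> 0xe7
vd[1] add(0x92,0xe4) -> 0x176
vd[2] add(0xc6,0x78) -> 0x13e
vd[3] tail/ones -> 0xffff

vd = [231, 374, 318, 65535]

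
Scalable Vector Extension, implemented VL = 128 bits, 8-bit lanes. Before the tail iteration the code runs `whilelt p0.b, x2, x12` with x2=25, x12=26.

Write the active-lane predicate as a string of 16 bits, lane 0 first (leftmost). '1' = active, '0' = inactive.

register lanes = 128/8 = 16
active while 25+j < 26, i.e. j ∈ [0,1) capped at 16 ⇒ 1
bits (lane 0 leftmost): 1000000000000000

predicate = 1000000000000000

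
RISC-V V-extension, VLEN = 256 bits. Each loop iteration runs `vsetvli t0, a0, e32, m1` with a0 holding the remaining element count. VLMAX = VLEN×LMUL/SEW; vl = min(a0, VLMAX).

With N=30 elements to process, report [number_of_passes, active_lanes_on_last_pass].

[iterations, last_vl] = [4, 6]

VLMAX = VLEN×LMUL/SEW = 256×1/32 = 8
N=30: ⌈30/8⌉ = 4 iters; last vl = 30 − 3×8 = 6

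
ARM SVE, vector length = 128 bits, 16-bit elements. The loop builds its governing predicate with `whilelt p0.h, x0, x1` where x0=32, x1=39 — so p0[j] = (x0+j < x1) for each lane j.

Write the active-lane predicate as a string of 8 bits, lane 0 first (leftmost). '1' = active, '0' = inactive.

predicate = 11111110

128-bit reg / 16-bit elem → 8 lanes
active while 32+j < 39, i.e. j ∈ [0,7) capped at 8 ⇒ 7
bits (lane 0 leftmost): 11111110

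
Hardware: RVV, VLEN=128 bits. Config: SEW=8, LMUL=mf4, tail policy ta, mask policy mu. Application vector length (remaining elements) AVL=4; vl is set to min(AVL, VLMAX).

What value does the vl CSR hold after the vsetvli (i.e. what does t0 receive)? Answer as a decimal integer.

VLMAX = VLEN×LMUL/SEW = 128×1/4/8 = 4
AVL=4 ≤ VLMAX=4, so vl = 4

vl = 4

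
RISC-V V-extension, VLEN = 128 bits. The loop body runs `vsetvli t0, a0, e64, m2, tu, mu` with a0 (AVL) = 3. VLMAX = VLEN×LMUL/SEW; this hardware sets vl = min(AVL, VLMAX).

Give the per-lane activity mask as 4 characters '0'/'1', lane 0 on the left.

predicate = 1110

VLMAX = VLEN×LMUL/SEW = 128×2/64 = 4
vl = min(AVL, VLMAX) = min(3, 4) = 3
bits (lane 0 leftmost): 1110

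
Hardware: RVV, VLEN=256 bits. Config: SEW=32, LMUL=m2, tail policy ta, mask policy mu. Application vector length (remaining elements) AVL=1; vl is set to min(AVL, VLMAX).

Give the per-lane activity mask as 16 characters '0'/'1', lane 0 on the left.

predicate = 1000000000000000

VLMAX = VLEN×LMUL/SEW = 256×2/32 = 16
vl = min(AVL, VLMAX) = min(1, 16) = 1
bits (lane 0 leftmost): 1000000000000000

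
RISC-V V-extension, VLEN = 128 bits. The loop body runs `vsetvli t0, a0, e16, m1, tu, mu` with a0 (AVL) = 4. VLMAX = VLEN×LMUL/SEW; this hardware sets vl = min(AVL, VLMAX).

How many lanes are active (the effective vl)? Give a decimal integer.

lanes per group: 128·1/16 = 8
vl = min(AVL, VLMAX) = min(4, 8) = 4

vl = 4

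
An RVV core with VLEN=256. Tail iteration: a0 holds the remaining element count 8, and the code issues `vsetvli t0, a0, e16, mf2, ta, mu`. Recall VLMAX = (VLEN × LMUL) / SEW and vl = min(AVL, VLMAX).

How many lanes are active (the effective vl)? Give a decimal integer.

vl = 8

VLMAX = VLEN×LMUL/SEW = 256×1/2/16 = 8
vl = min(AVL, VLMAX) = min(8, 8) = 8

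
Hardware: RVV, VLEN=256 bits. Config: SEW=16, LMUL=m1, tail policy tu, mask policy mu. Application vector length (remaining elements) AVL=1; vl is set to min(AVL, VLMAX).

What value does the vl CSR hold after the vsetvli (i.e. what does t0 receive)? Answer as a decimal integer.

vl = 1

VLMAX = VLEN×LMUL/SEW = 256×1/16 = 16
AVL=1 ≤ VLMAX=16, so vl = 1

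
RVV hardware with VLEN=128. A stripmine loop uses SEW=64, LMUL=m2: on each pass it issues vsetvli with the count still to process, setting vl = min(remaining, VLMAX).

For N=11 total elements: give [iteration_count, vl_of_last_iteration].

[iterations, last_vl] = [3, 3]

VLMAX = VLEN×LMUL/SEW = 128×2/64 = 4
N=11: ⌈11/4⌉ = 3 iters; last vl = 11 − 2×4 = 3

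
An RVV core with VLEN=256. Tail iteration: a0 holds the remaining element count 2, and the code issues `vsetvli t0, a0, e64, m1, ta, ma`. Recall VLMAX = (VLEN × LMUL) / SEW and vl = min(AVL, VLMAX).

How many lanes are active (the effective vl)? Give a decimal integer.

vl = 2

lanes per group: 256·1/64 = 4
AVL=2 ≤ VLMAX=4, so vl = 2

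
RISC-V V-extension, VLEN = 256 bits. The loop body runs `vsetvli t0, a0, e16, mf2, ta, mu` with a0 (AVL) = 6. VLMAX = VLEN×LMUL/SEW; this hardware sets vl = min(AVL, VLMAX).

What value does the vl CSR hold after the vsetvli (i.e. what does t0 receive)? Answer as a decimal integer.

vl = 6

VLMAX = VLEN×LMUL/SEW = 256×1/2/16 = 8
vl = min(AVL, VLMAX) = min(6, 8) = 6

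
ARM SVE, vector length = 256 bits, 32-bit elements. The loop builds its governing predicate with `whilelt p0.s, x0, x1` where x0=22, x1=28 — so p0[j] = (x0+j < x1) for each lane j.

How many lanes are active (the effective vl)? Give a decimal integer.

register lanes = 256/32 = 8
p0[j] = (22+j < 28); true for j=0..5 → 6 lanes set

vl = 6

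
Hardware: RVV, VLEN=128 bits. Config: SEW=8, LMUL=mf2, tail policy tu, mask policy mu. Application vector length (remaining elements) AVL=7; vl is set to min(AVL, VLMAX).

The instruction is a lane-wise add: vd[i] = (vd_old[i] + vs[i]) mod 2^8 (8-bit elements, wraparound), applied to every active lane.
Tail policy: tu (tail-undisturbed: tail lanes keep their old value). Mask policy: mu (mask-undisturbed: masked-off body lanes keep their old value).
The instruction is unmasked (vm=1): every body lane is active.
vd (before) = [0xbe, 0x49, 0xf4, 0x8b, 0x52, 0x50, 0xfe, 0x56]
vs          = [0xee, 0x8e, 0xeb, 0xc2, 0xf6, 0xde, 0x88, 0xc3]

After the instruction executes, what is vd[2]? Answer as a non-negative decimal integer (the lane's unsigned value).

VLMAX = VLEN×LMUL/SEW = 128×1/2/8 = 8
vl ← min(7, 8) = 7
  i=0: add(0xbe,0xee) → 172
  i=1: add(0x49,0x8e) → 215
  i=2: add(0xf4,0xeb) → 223
  i=3: add(0x8b,0xc2) → 77
  i=4: add(0x52,0xf6) → 72
  i=5: add(0x50,0xde) → 46
  i=6: add(0xfe,0x88) → 134
  i=7: tail/keep → 86

vd[2] = 223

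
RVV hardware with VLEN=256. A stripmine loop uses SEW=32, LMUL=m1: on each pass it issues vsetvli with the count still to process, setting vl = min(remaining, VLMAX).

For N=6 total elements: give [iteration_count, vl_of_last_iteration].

[iterations, last_vl] = [1, 6]

lanes per group: 256·1/32 = 8
6 elements at 8/iter → 1 passes, remainder 6 on the last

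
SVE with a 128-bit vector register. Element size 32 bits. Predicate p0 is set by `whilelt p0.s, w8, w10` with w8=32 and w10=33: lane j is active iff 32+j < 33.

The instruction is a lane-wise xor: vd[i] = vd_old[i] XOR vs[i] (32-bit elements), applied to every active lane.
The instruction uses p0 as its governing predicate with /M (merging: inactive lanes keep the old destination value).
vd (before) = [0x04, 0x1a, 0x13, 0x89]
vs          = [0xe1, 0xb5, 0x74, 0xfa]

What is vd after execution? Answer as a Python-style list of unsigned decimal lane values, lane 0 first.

register lanes = 128/32 = 4
whilelt: lane j active iff 32+j < 33 → j < 1 → 1 active
[0] xor(0x04,0xe1) = 0xe5
[1] tail/keep = 0x1a
[2] tail/keep = 0x13
[3] tail/keep = 0x89

vd = [229, 26, 19, 137]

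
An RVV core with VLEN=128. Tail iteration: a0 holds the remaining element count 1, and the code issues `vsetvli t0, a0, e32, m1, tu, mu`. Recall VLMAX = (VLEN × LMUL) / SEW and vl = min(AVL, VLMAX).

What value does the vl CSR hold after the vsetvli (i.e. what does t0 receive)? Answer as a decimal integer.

vl = 1

VLMAX = VLEN×LMUL/SEW = 128×1/32 = 4
AVL=1 ≤ VLMAX=4, so vl = 1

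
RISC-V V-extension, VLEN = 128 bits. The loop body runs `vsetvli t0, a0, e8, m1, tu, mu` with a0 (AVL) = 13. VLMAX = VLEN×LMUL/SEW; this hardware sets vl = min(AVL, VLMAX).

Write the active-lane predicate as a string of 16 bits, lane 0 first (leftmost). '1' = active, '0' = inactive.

predicate = 1111111111111000

VLMAX = VLEN×LMUL/SEW = 128×1/8 = 16
vl = min(AVL, VLMAX) = min(13, 16) = 13
bits (lane 0 leftmost): 1111111111111000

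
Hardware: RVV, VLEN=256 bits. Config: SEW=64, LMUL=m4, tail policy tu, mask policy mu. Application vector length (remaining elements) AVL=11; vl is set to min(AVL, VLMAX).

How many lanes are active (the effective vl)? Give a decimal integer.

vl = 11

lanes per group: 256·4/64 = 16
AVL=11 ≤ VLMAX=16, so vl = 11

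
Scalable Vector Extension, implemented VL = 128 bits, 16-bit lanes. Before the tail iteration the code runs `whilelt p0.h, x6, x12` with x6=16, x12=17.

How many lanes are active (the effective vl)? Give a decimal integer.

lane count: 128 div 16 = 8
whilelt: lane j active iff 16+j < 17 → j < 1 → 1 active

vl = 1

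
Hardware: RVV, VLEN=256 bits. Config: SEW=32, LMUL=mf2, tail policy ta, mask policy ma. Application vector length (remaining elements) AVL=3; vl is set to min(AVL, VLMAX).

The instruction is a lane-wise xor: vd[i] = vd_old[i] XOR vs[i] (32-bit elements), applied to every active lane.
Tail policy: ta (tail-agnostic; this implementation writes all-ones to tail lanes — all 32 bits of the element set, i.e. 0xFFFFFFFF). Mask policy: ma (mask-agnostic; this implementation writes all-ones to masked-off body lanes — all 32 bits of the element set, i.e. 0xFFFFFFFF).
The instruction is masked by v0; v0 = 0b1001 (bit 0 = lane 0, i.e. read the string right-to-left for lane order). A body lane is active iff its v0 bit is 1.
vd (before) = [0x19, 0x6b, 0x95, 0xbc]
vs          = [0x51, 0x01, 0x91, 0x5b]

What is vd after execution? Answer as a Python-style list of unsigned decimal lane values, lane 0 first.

vd = [72, 4294967295, 4294967295, 4294967295]

VLMAX = VLEN×LMUL/SEW = 256×1/2/32 = 4
AVL=3 ≤ VLMAX=4, so vl = 3
vd[0] xor(0x19,0x51) -> 0x48
vd[1] mask-off/ones -> 0xffffffff
vd[2] mask-off/ones -> 0xffffffff
vd[3] tail/ones -> 0xffffffff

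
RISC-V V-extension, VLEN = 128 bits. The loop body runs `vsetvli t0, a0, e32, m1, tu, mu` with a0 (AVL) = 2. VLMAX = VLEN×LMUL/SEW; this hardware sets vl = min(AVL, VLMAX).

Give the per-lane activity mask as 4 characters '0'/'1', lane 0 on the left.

VLMAX = (128 × 1) / 32 = 4 lanes
AVL=2 ≤ VLMAX=4, so vl = 2
bits (lane 0 leftmost): 1100

predicate = 1100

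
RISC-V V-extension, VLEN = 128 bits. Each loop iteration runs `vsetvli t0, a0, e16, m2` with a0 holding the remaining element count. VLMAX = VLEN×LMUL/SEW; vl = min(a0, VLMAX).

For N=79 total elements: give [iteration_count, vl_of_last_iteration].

[iterations, last_vl] = [5, 15]

VLMAX = VLEN×LMUL/SEW = 128×2/16 = 16
N=79: ⌈79/16⌉ = 5 iters; last vl = 79 − 4×16 = 15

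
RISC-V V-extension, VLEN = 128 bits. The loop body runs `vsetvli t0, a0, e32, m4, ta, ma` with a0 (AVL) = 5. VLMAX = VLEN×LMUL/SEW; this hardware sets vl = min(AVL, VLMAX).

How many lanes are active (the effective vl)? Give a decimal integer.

vl = 5

VLMAX = VLEN×LMUL/SEW = 128×4/32 = 16
vl ← min(5, 16) = 5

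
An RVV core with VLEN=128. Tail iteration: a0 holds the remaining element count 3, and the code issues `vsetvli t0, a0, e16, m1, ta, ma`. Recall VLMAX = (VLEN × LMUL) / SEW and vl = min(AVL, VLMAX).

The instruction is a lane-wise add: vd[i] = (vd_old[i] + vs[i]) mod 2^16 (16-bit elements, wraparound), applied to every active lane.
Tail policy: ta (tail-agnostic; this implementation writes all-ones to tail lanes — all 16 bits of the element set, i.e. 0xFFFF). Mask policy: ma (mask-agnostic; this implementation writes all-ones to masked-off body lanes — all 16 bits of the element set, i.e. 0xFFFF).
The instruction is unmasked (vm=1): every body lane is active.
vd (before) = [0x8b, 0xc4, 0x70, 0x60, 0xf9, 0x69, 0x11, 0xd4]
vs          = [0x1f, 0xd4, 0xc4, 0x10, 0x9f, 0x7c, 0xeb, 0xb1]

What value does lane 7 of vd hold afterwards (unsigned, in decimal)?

vd[7] = 65535

VLMAX = VLEN×LMUL/SEW = 128×1/16 = 8
vl = min(AVL, VLMAX) = min(3, 8) = 3
lane  0: add(0x8b,0x1f) ⇒ 0xaa
lane  1: add(0xc4,0xd4) ⇒ 0x198
lane  2: add(0x70,0xc4) ⇒ 0x134
lane  3: tail/ones ⇒ 0xffff
lane  4: tail/ones ⇒ 0xffff
lane  5: tail/ones ⇒ 0xffff
lane  6: tail/ones ⇒ 0xffff
lane  7: tail/ones ⇒ 0xffff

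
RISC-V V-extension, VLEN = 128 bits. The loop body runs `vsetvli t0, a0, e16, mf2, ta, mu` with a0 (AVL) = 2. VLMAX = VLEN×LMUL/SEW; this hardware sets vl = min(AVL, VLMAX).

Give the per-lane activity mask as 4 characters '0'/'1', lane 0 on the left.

predicate = 1100

VLMAX = VLEN×LMUL/SEW = 128×1/2/16 = 4
vl ← min(2, 4) = 2
bits (lane 0 leftmost): 1100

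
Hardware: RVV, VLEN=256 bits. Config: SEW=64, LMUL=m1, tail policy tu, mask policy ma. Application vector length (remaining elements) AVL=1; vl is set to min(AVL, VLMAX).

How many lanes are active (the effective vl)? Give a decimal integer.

VLMAX = (256 × 1) / 64 = 4 lanes
vl = min(AVL, VLMAX) = min(1, 4) = 1

vl = 1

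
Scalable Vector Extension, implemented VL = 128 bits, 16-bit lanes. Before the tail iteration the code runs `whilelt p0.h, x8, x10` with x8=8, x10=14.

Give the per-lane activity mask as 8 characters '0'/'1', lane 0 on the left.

predicate = 11111100

register lanes = 128/16 = 8
p0[j] = (8+j < 14); true for j=0..5 → 6 lanes set
bits (lane 0 leftmost): 11111100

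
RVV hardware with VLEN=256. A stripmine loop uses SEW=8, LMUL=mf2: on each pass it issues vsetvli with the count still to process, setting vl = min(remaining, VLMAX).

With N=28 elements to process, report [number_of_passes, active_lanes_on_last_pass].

VLMAX = VLEN×LMUL/SEW = 256×1/2/8 = 16
iterations = ceil(28/16) = 2; final-pass vl = 12

[iterations, last_vl] = [2, 12]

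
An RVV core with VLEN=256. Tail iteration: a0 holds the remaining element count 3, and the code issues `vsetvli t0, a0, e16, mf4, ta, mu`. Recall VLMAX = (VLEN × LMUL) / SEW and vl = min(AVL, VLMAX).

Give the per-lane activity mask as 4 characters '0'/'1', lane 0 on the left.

lanes per group: 256·1/4/16 = 4
AVL=3 ≤ VLMAX=4, so vl = 3
bits (lane 0 leftmost): 1110

predicate = 1110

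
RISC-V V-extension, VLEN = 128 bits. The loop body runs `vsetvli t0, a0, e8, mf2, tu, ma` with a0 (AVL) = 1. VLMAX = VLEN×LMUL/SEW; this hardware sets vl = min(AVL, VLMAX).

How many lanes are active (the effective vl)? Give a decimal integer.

lanes per group: 128·1/2/8 = 8
vl = min(AVL, VLMAX) = min(1, 8) = 1

vl = 1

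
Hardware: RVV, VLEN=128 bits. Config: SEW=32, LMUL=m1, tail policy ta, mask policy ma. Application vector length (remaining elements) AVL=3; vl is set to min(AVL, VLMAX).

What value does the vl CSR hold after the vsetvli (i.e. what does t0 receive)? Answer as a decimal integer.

vl = 3

VLMAX = VLEN×LMUL/SEW = 128×1/32 = 4
vl ← min(3, 4) = 3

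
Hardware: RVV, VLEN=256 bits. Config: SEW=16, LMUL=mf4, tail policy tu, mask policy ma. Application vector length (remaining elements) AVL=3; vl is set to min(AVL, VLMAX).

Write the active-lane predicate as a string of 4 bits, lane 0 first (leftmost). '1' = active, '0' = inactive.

VLMAX = (256 × 1/4) / 16 = 4 lanes
AVL=3 ≤ VLMAX=4, so vl = 3
bits (lane 0 leftmost): 1110

predicate = 1110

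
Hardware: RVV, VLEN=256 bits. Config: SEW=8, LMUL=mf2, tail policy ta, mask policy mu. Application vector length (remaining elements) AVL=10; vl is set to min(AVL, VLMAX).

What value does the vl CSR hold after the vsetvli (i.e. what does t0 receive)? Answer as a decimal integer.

vl = 10

VLMAX = VLEN×LMUL/SEW = 256×1/2/8 = 16
vl = min(AVL, VLMAX) = min(10, 16) = 10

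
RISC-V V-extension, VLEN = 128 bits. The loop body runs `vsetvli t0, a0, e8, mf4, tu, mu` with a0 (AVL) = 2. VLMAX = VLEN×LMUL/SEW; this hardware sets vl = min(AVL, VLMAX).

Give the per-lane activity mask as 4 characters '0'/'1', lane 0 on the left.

VLMAX = VLEN×LMUL/SEW = 128×1/4/8 = 4
vl ← min(2, 4) = 2
bits (lane 0 leftmost): 1100

predicate = 1100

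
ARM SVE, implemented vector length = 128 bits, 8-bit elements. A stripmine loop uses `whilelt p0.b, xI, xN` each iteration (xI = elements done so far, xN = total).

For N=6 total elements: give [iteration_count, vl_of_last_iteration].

[iterations, last_vl] = [1, 6]

128-bit reg / 8-bit elem → 16 lanes
N=6: ⌈6/16⌉ = 1 iters; last vl = 6 − 0×16 = 6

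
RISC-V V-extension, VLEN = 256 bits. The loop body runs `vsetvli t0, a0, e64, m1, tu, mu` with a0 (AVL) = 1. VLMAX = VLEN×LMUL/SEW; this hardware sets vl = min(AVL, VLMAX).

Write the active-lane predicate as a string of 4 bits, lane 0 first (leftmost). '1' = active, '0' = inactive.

predicate = 1000

lanes per group: 256·1/64 = 4
AVL=1 ≤ VLMAX=4, so vl = 1
bits (lane 0 leftmost): 1000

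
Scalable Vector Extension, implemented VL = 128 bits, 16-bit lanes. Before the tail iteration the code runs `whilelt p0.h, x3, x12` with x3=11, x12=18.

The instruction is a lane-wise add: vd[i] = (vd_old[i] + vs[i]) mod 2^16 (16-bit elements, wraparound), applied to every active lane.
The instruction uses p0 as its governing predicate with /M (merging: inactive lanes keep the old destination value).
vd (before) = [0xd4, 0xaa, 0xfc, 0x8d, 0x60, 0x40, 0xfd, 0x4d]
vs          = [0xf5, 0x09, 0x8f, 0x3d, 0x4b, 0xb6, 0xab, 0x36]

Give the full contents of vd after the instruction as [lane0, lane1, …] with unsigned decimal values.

lane count: 128 div 16 = 8
active while 11+j < 18, i.e. j ∈ [0,7) capped at 8 ⇒ 7
  i=0: add(0xd4,0xf5) → 457
  i=1: add(0xaa,0x09) → 179
  i=2: add(0xfc,0x8f) → 395
  i=3: add(0x8d,0x3d) → 202
  i=4: add(0x60,0x4b) → 171
  i=5: add(0x40,0xb6) → 246
  i=6: add(0xfd,0xab) → 424
  i=7: tail/keep → 77

vd = [457, 179, 395, 202, 171, 246, 424, 77]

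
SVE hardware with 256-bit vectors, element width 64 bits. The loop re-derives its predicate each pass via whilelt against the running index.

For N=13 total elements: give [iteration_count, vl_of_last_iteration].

register lanes = 256/64 = 4
13 elements at 4/iter → 4 passes, remainder 1 on the last

[iterations, last_vl] = [4, 1]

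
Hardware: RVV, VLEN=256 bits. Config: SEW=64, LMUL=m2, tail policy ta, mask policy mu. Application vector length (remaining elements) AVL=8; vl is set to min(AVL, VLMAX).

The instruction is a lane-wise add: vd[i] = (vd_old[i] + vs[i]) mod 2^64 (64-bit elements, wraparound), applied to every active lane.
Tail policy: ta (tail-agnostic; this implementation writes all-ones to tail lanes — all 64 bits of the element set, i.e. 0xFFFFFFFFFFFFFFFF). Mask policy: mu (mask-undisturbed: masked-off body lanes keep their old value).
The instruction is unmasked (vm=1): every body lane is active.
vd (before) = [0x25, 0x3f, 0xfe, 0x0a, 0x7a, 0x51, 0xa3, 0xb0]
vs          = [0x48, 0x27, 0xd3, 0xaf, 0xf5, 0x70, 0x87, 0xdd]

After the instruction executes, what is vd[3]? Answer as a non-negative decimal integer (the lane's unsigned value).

vd[3] = 185

VLMAX = (256 × 2) / 64 = 8 lanes
vl = min(AVL, VLMAX) = min(8, 8) = 8
  i=0: add(0x25,0x48) → 109
  i=1: add(0x3f,0x27) → 102
  i=2: add(0xfe,0xd3) → 465
  i=3: add(0x0a,0xaf) → 185
  i=4: add(0x7a,0xf5) → 367
  i=5: add(0x51,0x70) → 193
  i=6: add(0xa3,0x87) → 298
  i=7: add(0xb0,0xdd) → 397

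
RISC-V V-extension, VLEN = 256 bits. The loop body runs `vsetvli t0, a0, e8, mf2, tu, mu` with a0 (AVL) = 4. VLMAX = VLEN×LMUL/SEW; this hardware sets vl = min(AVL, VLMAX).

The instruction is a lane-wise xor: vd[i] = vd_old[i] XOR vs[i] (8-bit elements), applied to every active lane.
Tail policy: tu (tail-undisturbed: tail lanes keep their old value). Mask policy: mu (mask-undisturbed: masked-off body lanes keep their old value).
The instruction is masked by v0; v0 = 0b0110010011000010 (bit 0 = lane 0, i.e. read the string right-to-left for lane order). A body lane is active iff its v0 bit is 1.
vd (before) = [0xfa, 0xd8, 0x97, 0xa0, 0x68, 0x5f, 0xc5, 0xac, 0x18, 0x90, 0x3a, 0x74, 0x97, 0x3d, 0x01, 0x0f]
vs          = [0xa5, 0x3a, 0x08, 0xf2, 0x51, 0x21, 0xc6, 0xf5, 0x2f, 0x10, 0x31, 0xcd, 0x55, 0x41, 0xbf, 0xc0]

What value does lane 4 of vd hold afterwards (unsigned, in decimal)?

vd[4] = 104

lanes per group: 256·1/2/8 = 16
vl ← min(4, 16) = 4
lane  0: mask-off/keep ⇒ 0xfa
lane  1: xor(0xd8,0x3a) ⇒ 0xe2
lane  2: mask-off/keep ⇒ 0x97
lane  3: mask-off/keep ⇒ 0xa0
lane  4: tail/keep ⇒ 0x68
lane  5: tail/keep ⇒ 0x5f
lane  6: tail/keep ⇒ 0xc5
lane  7: tail/keep ⇒ 0xac
lane  8: tail/keep ⇒ 0x18
lane  9: tail/keep ⇒ 0x90
lane 10: tail/keep ⇒ 0x3a
lane 11: tail/keep ⇒ 0x74
lane 12: tail/keep ⇒ 0x97
lane 13: tail/keep ⇒ 0x3d
lane 14: tail/keep ⇒ 0x01
lane 15: tail/keep ⇒ 0x0f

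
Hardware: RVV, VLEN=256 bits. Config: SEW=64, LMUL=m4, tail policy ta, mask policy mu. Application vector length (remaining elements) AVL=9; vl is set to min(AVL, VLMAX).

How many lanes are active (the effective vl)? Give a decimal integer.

lanes per group: 256·4/64 = 16
AVL=9 ≤ VLMAX=16, so vl = 9

vl = 9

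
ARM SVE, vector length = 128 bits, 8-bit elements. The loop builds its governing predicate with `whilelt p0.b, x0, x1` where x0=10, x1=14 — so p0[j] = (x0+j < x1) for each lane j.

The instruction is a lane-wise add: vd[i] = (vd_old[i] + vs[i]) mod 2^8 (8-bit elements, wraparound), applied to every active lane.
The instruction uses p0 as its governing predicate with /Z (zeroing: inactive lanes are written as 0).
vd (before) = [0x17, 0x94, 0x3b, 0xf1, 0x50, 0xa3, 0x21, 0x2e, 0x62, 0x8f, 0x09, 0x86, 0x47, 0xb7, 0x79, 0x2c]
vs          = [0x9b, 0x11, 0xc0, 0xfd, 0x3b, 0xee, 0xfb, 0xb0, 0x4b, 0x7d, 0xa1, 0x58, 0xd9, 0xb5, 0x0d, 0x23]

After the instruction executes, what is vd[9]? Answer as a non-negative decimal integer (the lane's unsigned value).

lane count: 128 div 8 = 16
active while 10+j < 14, i.e. j ∈ [0,4) capped at 16 ⇒ 4
  i=0: add(0x17,0x9b) → 178
  i=1: add(0x94,0x11) → 165
  i=2: add(0x3b,0xc0) → 251
  i=3: add(0xf1,0xfd) → 238
  i=4: tail/zero → 0
  i=5: tail/zero → 0
  i=6: tail/zero → 0
  i=7: tail/zero → 0
  i=8: tail/zero → 0
  i=9: tail/zero → 0
  i=10: tail/zero → 0
  i=11: tail/zero → 0
  i=12: tail/zero → 0
  i=13: tail/zero → 0
  i=14: tail/zero → 0
  i=15: tail/zero → 0

vd[9] = 0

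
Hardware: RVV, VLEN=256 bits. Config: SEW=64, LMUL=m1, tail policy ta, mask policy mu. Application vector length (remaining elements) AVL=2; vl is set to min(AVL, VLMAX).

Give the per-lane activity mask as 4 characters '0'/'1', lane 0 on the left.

VLMAX = VLEN×LMUL/SEW = 256×1/64 = 4
AVL=2 ≤ VLMAX=4, so vl = 2
bits (lane 0 leftmost): 1100

predicate = 1100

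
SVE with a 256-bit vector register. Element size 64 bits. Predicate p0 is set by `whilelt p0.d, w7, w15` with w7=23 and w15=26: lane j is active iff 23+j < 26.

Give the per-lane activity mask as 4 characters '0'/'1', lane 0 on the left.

predicate = 1110

lane count: 256 div 64 = 4
p0[j] = (23+j < 26); true for j=0..2 → 3 lanes set
bits (lane 0 leftmost): 1110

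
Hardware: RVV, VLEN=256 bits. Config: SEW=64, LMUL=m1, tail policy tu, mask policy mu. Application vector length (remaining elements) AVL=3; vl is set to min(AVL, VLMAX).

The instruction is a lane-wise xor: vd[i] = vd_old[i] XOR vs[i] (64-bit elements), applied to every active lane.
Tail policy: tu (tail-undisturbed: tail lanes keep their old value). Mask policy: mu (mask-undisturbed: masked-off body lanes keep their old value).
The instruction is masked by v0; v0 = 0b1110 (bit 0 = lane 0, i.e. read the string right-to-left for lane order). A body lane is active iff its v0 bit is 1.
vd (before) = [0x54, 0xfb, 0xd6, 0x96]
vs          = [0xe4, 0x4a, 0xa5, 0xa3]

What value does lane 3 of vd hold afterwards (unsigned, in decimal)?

vd[3] = 150

lanes per group: 256·1/64 = 4
vl ← min(3, 4) = 3
[0] mask-off/keep = 0x54
[1] xor(0xfb,0x4a) = 0xb1
[2] xor(0xd6,0xa5) = 0x73
[3] tail/keep = 0x96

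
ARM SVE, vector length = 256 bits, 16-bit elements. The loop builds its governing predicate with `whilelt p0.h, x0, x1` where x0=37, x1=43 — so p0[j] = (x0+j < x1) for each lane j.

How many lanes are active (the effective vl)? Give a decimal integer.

vl = 6

256-bit reg / 16-bit elem → 16 lanes
active while 37+j < 43, i.e. j ∈ [0,6) capped at 16 ⇒ 6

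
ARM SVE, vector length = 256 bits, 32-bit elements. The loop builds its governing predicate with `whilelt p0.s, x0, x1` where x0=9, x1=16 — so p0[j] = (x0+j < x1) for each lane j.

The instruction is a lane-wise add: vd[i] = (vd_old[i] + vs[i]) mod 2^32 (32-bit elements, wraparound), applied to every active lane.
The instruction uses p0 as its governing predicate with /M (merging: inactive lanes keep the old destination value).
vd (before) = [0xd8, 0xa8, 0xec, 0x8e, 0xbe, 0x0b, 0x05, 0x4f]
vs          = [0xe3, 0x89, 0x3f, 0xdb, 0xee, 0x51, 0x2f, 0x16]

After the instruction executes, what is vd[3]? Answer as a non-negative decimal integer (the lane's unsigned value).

vd[3] = 361

register lanes = 256/32 = 8
active while 9+j < 16, i.e. j ∈ [0,7) capped at 8 ⇒ 7
[0] add(0xd8,0xe3) = 0x1bb
[1] add(0xa8,0x89) = 0x131
[2] add(0xec,0x3f) = 0x12b
[3] add(0x8e,0xdb) = 0x169
[4] add(0xbe,0xee) = 0x1ac
[5] add(0x0b,0x51) = 0x5c
[6] add(0x05,0x2f) = 0x34
[7] tail/keep = 0x4f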